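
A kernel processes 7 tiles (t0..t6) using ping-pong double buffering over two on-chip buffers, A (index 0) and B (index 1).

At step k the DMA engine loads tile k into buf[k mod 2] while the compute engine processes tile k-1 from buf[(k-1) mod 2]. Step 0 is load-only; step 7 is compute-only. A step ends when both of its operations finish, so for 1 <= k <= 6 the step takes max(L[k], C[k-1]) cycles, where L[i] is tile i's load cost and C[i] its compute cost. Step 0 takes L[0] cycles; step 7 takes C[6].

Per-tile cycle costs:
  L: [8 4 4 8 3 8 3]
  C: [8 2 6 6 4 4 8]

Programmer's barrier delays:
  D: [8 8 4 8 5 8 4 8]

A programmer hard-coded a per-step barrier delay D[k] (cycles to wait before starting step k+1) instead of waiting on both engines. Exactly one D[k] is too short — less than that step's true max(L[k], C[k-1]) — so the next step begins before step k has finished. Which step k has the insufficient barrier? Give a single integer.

hazard at step 4

[0] required=L[0]=8=8 vs D=8 ok
[1] required=max(L[1]=4,C[0]=8)=8 vs D=8 ok
[2] required=max(L[2]=4,C[1]=2)=4 vs D=4 ok
[3] required=max(L[3]=8,C[2]=6)=8 vs D=8 ok
[4] required=max(L[4]=3,C[3]=6)=6 vs D=5 SHORT
[5] required=max(L[5]=8,C[4]=4)=8 vs D=8 ok
[6] required=max(L[6]=3,C[5]=4)=4 vs D=4 ok
[7] required=C[6]=8=8 vs D=8 ok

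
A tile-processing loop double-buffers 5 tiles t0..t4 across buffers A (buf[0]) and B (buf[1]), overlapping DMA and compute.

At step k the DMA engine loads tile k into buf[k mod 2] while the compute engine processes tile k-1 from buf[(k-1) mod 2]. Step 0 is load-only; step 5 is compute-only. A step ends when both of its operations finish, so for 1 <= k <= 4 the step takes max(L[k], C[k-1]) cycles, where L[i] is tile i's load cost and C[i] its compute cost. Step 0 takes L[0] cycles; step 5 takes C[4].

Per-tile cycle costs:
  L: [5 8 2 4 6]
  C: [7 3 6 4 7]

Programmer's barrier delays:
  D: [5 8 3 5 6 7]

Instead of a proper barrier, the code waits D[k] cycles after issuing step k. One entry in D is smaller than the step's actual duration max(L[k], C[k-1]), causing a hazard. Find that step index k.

k=0 barrier L[0]=5→5c, D[0]=5 ok
k=1 barrier max(L[1]=8,C[0]=7)→8c, D[1]=8 ok
k=2 barrier max(L[2]=2,C[1]=3)→3c, D[2]=3 ok
k=3 barrier max(L[3]=4,C[2]=6)→6c, D[3]=5 SHORT
k=4 barrier max(L[4]=6,C[3]=4)→6c, D[4]=6 ok
k=5 barrier C[4]=7→7c, D[5]=7 ok

hazard at step 3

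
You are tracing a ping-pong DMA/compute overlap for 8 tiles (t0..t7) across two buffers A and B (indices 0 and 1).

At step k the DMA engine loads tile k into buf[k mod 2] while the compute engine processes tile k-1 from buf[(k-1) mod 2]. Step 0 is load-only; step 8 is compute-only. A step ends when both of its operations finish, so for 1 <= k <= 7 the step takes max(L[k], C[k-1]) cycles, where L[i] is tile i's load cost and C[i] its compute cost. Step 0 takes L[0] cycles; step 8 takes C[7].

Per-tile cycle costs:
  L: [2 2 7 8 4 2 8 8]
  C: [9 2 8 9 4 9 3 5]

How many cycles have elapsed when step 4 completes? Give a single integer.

end_cycle[4] = 35

[0] DMA t0→A (2c) ∥ CU idle ⇒ 2c, clock 2
[1] DMA t1→B (2c) ∥ CU A:t0 (9c) ⇒ 9c, clock 11
[2] DMA t2→A (7c) ∥ CU B:t1 (2c) ⇒ 7c, clock 18
[3] DMA t3→B (8c) ∥ CU A:t2 (8c) ⇒ 8c, clock 26
[4] DMA t4→A (4c) ∥ CU B:t3 (9c) ⇒ 9c, clock 35
[5] DMA t5→B (2c) ∥ CU A:t4 (4c) ⇒ 4c, clock 39
[6] DMA t6→A (8c) ∥ CU B:t5 (9c) ⇒ 9c, clock 48
[7] DMA t7→B (8c) ∥ CU A:t6 (3c) ⇒ 8c, clock 56
[8] DMA idle ∥ CU B:t7 (5c) ⇒ 5c, clock 61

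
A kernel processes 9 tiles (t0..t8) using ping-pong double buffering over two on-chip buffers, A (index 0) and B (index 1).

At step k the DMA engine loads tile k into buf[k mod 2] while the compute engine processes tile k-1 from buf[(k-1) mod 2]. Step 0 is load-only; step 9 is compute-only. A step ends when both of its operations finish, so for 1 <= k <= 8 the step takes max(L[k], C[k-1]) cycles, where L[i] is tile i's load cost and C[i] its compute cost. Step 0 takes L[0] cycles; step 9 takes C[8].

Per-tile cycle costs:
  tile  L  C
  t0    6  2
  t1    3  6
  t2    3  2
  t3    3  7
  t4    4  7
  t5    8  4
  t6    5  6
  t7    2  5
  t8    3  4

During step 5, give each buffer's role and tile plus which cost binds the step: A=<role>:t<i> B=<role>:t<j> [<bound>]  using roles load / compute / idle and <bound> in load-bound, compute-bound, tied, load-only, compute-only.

step 5: A=compute:t4 B=load:t5 [load-bound]

  0. 6=6c; end=6; A:t0 B:-
  1. max(3,2)=3c; end=9; A:t0 B:t1
  2. max(3,6)=6c; end=15; A:t2 B:t1
  3. max(3,2)=3c; end=18; A:t2 B:t3
  4. max(4,7)=7c; end=25; A:t4 B:t3
  5. max(8,7)=8c; end=33; A:t4 B:t5
  6. max(5,4)=5c; end=38; A:t6 B:t5
  7. max(2,6)=6c; end=44; A:t6 B:t7
  8. max(3,5)=5c; end=49; A:t8 B:t7
  9. 4=4c; end=53; A:t8 B:t7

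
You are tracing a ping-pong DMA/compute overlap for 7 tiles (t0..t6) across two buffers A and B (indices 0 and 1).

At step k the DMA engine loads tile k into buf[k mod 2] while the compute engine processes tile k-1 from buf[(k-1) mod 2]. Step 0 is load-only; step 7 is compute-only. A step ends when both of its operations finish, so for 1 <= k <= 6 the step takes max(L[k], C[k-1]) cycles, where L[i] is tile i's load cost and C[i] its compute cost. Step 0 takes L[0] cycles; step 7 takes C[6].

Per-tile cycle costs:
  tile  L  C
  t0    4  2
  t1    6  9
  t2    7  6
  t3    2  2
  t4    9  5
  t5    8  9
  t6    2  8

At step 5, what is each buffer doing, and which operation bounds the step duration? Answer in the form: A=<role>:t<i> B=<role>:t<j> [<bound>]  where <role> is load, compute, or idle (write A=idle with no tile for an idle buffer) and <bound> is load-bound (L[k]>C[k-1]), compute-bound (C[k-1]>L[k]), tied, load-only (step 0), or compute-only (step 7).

[0] DMA t0→A (4c) ∥ CU idle ⇒ 4c, clock 4
[1] DMA t1→B (6c) ∥ CU A:t0 (2c) ⇒ 6c, clock 10
[2] DMA t2→A (7c) ∥ CU B:t1 (9c) ⇒ 9c, clock 19
[3] DMA t3→B (2c) ∥ CU A:t2 (6c) ⇒ 6c, clock 25
[4] DMA t4→A (9c) ∥ CU B:t3 (2c) ⇒ 9c, clock 34
[5] DMA t5→B (8c) ∥ CU A:t4 (5c) ⇒ 8c, clock 42
[6] DMA t6→A (2c) ∥ CU B:t5 (9c) ⇒ 9c, clock 51
[7] DMA idle ∥ CU A:t6 (8c) ⇒ 8c, clock 59

step 5: A=compute:t4 B=load:t5 [load-bound]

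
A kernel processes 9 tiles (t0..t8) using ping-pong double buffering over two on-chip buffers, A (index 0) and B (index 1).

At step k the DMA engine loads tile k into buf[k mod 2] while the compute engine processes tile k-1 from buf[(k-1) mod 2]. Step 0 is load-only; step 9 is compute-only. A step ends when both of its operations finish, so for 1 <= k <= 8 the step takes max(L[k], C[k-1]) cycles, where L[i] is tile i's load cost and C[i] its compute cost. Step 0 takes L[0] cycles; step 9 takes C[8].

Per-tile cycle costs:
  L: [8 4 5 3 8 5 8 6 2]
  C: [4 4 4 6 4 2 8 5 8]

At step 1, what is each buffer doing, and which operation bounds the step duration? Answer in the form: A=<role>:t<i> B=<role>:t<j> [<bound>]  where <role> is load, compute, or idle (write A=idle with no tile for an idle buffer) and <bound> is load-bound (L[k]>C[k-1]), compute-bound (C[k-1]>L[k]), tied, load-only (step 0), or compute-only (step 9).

step 1: A=compute:t0 B=load:t1 [tied]

  0. 8=8c; end=8; A:t0 B:-
  1. max(4,4)=4c; end=12; A:t0 B:t1
  2. max(5,4)=5c; end=17; A:t2 B:t1
  3. max(3,4)=4c; end=21; A:t2 B:t3
  4. max(8,6)=8c; end=29; A:t4 B:t3
  5. max(5,4)=5c; end=34; A:t4 B:t5
  6. max(8,2)=8c; end=42; A:t6 B:t5
  7. max(6,8)=8c; end=50; A:t6 B:t7
  8. max(2,5)=5c; end=55; A:t8 B:t7
  9. 8=8c; end=63; A:t8 B:t7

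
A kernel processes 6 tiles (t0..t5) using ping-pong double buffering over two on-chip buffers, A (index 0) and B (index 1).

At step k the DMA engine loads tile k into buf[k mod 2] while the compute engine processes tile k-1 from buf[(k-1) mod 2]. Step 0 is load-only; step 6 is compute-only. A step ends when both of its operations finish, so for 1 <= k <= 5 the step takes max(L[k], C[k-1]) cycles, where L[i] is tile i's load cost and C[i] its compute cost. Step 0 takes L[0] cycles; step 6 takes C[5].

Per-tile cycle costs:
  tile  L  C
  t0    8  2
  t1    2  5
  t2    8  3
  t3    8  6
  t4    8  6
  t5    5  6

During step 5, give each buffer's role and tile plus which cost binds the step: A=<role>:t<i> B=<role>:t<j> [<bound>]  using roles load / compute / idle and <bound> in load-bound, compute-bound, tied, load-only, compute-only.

k=0 load=t0/8c comp=- wait=8 total=8
k=1 load=t1/2c comp=t0/2c wait=2 total=10
k=2 load=t2/8c comp=t1/5c wait=8 total=18
k=3 load=t3/8c comp=t2/3c wait=8 total=26
k=4 load=t4/8c comp=t3/6c wait=8 total=34
k=5 load=t5/5c comp=t4/6c wait=6 total=40
k=6 load=- comp=t5/6c wait=6 total=46

step 5: A=compute:t4 B=load:t5 [compute-bound]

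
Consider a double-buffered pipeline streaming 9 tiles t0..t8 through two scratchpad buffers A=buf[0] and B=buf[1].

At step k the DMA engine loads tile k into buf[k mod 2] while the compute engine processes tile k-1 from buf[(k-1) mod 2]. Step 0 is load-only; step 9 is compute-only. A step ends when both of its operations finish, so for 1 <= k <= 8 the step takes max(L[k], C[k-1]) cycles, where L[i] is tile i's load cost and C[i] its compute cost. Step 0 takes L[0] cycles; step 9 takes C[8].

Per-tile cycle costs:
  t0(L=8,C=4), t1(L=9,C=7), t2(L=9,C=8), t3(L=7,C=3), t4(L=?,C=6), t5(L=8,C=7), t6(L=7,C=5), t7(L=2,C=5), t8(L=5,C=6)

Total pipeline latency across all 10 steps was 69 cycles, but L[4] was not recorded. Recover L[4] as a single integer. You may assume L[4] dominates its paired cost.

step 0: dur = L[0]=8 = 8
step 1: dur = max(L[1]=9, C[0]=4) = 9
step 2: dur = max(L[2]=9, C[1]=7) = 9
step 3: dur = max(L[3]=7, C[2]=8) = 8
step 4: dur = max(L[4]=?, C[3]=3) = L[4]  (unknown; binding)
step 5: dur = max(L[5]=8, C[4]=6) = 8
step 6: dur = max(L[6]=7, C[5]=7) = 7
step 7: dur = max(L[7]=2, C[6]=5) = 5
step 8: dur = max(L[8]=5, C[7]=5) = 5
step 9: dur = C[8]=6 = 6
sum of known step durations = 65
dur[4] = total - known = 69 - 65 = 4
L[4] is the binding max in step 4, so L[4] = dur[4] = 4

L[4] = 4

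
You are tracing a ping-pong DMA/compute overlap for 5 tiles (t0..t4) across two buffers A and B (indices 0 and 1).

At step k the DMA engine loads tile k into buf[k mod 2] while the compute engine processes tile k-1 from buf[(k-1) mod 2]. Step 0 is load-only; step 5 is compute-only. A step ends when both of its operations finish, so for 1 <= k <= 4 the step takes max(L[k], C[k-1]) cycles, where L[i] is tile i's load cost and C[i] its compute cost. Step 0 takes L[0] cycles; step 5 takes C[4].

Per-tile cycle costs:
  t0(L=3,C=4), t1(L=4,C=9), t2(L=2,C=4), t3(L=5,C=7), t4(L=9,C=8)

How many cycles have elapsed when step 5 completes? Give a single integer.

[0] DMA t0→A (3c) ∥ CU idle ⇒ 3c, clock 3
[1] DMA t1→B (4c) ∥ CU A:t0 (4c) ⇒ 4c, clock 7
[2] DMA t2→A (2c) ∥ CU B:t1 (9c) ⇒ 9c, clock 16
[3] DMA t3→B (5c) ∥ CU A:t2 (4c) ⇒ 5c, clock 21
[4] DMA t4→A (9c) ∥ CU B:t3 (7c) ⇒ 9c, clock 30
[5] DMA idle ∥ CU A:t4 (8c) ⇒ 8c, clock 38

end_cycle[5] = 38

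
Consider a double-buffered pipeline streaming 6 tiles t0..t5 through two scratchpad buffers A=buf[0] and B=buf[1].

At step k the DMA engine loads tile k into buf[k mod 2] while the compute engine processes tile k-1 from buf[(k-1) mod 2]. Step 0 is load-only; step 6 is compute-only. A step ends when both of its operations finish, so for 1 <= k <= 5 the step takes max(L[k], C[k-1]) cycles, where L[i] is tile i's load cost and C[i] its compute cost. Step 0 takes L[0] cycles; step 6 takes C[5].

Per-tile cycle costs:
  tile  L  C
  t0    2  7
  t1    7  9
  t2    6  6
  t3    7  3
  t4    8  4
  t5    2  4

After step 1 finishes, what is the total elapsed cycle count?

  0. 2=2c; end=2; A:t0 B:-
  1. max(7,7)=7c; end=9; A:t0 B:t1
  2. max(6,9)=9c; end=18; A:t2 B:t1
  3. max(7,6)=7c; end=25; A:t2 B:t3
  4. max(8,3)=8c; end=33; A:t4 B:t3
  5. max(2,4)=4c; end=37; A:t4 B:t5
  6. 4=4c; end=41; A:t4 B:t5

end_cycle[1] = 9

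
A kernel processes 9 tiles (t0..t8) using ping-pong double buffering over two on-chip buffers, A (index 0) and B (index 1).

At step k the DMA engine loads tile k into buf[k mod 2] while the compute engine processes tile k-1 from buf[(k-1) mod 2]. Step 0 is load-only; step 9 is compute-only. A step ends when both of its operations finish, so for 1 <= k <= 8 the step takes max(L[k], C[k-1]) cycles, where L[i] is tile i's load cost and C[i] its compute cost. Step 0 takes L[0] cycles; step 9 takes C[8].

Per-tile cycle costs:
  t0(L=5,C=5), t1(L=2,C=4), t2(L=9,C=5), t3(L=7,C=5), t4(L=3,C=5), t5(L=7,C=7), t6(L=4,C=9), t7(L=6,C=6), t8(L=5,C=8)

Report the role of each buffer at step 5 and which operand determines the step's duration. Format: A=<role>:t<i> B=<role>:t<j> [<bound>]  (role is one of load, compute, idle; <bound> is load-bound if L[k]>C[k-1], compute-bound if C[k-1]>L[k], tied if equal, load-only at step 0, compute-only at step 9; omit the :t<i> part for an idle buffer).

step 5: A=compute:t4 B=load:t5 [load-bound]

[0] DMA t0→A (5c) ∥ CU idle ⇒ 5c, clock 5
[1] DMA t1→B (2c) ∥ CU A:t0 (5c) ⇒ 5c, clock 10
[2] DMA t2→A (9c) ∥ CU B:t1 (4c) ⇒ 9c, clock 19
[3] DMA t3→B (7c) ∥ CU A:t2 (5c) ⇒ 7c, clock 26
[4] DMA t4→A (3c) ∥ CU B:t3 (5c) ⇒ 5c, clock 31
[5] DMA t5→B (7c) ∥ CU A:t4 (5c) ⇒ 7c, clock 38
[6] DMA t6→A (4c) ∥ CU B:t5 (7c) ⇒ 7c, clock 45
[7] DMA t7→B (6c) ∥ CU A:t6 (9c) ⇒ 9c, clock 54
[8] DMA t8→A (5c) ∥ CU B:t7 (6c) ⇒ 6c, clock 60
[9] DMA idle ∥ CU A:t8 (8c) ⇒ 8c, clock 68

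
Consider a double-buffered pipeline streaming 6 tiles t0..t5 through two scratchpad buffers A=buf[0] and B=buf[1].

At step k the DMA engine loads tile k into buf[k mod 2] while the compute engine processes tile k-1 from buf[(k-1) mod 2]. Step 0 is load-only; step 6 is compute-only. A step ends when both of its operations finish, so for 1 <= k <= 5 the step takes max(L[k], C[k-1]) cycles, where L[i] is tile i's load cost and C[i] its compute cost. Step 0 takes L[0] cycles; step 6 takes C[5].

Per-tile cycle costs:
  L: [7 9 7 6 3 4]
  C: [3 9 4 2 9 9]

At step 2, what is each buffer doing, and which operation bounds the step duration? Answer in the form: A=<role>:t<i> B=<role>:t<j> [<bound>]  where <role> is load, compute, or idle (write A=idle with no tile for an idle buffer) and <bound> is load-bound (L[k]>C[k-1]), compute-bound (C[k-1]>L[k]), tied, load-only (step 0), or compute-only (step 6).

step 2: A=load:t2 B=compute:t1 [compute-bound]

  0. 7=7c; end=7; A:t0 B:-
  1. max(9,3)=9c; end=16; A:t0 B:t1
  2. max(7,9)=9c; end=25; A:t2 B:t1
  3. max(6,4)=6c; end=31; A:t2 B:t3
  4. max(3,2)=3c; end=34; A:t4 B:t3
  5. max(4,9)=9c; end=43; A:t4 B:t5
  6. 9=9c; end=52; A:t4 B:t5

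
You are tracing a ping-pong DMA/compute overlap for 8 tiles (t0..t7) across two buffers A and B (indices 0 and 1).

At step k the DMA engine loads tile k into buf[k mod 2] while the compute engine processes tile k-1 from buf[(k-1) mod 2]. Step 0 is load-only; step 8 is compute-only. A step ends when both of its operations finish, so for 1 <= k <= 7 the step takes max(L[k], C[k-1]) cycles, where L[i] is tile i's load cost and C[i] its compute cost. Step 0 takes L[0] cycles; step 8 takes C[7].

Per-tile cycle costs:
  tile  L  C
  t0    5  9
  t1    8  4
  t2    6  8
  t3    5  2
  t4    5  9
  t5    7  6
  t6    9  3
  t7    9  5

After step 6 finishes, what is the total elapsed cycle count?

end_cycle[6] = 51

[0] DMA t0→A (5c) ∥ CU idle ⇒ 5c, clock 5
[1] DMA t1→B (8c) ∥ CU A:t0 (9c) ⇒ 9c, clock 14
[2] DMA t2→A (6c) ∥ CU B:t1 (4c) ⇒ 6c, clock 20
[3] DMA t3→B (5c) ∥ CU A:t2 (8c) ⇒ 8c, clock 28
[4] DMA t4→A (5c) ∥ CU B:t3 (2c) ⇒ 5c, clock 33
[5] DMA t5→B (7c) ∥ CU A:t4 (9c) ⇒ 9c, clock 42
[6] DMA t6→A (9c) ∥ CU B:t5 (6c) ⇒ 9c, clock 51
[7] DMA t7→B (9c) ∥ CU A:t6 (3c) ⇒ 9c, clock 60
[8] DMA idle ∥ CU B:t7 (5c) ⇒ 5c, clock 65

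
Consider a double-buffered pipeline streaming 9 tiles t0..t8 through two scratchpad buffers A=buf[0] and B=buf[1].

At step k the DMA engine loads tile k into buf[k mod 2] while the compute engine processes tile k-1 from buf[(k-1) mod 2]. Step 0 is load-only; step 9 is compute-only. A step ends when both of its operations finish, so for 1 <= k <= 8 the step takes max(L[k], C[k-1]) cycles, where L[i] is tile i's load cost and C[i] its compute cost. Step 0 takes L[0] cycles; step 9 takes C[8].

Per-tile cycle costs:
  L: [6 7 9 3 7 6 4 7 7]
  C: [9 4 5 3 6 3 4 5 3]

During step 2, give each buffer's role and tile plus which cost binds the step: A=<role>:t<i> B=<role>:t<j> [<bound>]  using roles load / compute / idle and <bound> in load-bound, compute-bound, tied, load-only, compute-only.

[0] DMA t0→A (6c) ∥ CU idle ⇒ 6c, clock 6
[1] DMA t1→B (7c) ∥ CU A:t0 (9c) ⇒ 9c, clock 15
[2] DMA t2→A (9c) ∥ CU B:t1 (4c) ⇒ 9c, clock 24
[3] DMA t3→B (3c) ∥ CU A:t2 (5c) ⇒ 5c, clock 29
[4] DMA t4→A (7c) ∥ CU B:t3 (3c) ⇒ 7c, clock 36
[5] DMA t5→B (6c) ∥ CU A:t4 (6c) ⇒ 6c, clock 42
[6] DMA t6→A (4c) ∥ CU B:t5 (3c) ⇒ 4c, clock 46
[7] DMA t7→B (7c) ∥ CU A:t6 (4c) ⇒ 7c, clock 53
[8] DMA t8→A (7c) ∥ CU B:t7 (5c) ⇒ 7c, clock 60
[9] DMA idle ∥ CU A:t8 (3c) ⇒ 3c, clock 63

step 2: A=load:t2 B=compute:t1 [load-bound]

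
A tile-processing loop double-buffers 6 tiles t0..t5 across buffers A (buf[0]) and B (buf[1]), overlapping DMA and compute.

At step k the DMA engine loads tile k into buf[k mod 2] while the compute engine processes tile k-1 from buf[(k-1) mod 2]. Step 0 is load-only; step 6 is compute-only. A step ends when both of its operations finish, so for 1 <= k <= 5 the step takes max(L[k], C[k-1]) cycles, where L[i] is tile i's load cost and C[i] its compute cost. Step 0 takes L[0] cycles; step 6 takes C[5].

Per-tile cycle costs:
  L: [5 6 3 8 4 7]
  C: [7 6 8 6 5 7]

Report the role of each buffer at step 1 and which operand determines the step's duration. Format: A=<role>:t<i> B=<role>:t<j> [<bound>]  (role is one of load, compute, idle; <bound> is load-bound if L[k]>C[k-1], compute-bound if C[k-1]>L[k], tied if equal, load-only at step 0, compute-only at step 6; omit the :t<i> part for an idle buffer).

step 1: A=compute:t0 B=load:t1 [compute-bound]

k=0 load=t0/5c comp=- wait=5 total=5
k=1 load=t1/6c comp=t0/7c wait=7 total=12
k=2 load=t2/3c comp=t1/6c wait=6 total=18
k=3 load=t3/8c comp=t2/8c wait=8 total=26
k=4 load=t4/4c comp=t3/6c wait=6 total=32
k=5 load=t5/7c comp=t4/5c wait=7 total=39
k=6 load=- comp=t5/7c wait=7 total=46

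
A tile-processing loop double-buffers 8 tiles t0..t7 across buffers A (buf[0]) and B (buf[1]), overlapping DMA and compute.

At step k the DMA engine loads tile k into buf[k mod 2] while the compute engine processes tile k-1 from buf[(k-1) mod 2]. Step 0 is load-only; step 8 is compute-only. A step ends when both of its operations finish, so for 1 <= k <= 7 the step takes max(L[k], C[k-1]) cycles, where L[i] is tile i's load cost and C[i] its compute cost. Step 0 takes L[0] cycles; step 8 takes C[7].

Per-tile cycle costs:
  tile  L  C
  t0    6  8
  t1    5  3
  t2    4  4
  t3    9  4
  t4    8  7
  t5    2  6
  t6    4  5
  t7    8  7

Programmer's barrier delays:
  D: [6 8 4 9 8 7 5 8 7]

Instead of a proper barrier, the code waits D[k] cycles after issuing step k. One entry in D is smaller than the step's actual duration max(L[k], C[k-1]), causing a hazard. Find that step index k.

step 0: need L[0]=6 = 6; D[0]=6 ok
step 1: need max(L[1]=5,C[0]=8) = 8; D[1]=8 ok
step 2: need max(L[2]=4,C[1]=3) = 4; D[2]=4 ok
step 3: need max(L[3]=9,C[2]=4) = 9; D[3]=9 ok
step 4: need max(L[4]=8,C[3]=4) = 8; D[4]=8 ok
step 5: need max(L[5]=2,C[4]=7) = 7; D[5]=7 ok
step 6: need max(L[6]=4,C[5]=6) = 6; D[6]=5 SHORT
step 7: need max(L[7]=8,C[6]=5) = 8; D[7]=8 ok
step 8: need C[7]=7 = 7; D[8]=7 ok

hazard at step 6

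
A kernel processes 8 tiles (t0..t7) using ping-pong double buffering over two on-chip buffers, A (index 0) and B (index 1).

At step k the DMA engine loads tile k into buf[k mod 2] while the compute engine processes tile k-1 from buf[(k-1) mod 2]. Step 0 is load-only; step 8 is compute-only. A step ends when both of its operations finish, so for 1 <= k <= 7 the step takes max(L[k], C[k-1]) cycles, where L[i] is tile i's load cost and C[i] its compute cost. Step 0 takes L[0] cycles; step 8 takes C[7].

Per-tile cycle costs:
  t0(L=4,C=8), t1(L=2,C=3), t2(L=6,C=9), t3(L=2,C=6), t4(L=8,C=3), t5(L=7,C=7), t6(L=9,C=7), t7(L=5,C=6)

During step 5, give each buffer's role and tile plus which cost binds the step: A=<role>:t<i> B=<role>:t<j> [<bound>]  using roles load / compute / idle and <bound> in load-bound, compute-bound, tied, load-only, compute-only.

step 5: A=compute:t4 B=load:t5 [load-bound]

[0] DMA t0→A (4c) ∥ CU idle ⇒ 4c, clock 4
[1] DMA t1→B (2c) ∥ CU A:t0 (8c) ⇒ 8c, clock 12
[2] DMA t2→A (6c) ∥ CU B:t1 (3c) ⇒ 6c, clock 18
[3] DMA t3→B (2c) ∥ CU A:t2 (9c) ⇒ 9c, clock 27
[4] DMA t4→A (8c) ∥ CU B:t3 (6c) ⇒ 8c, clock 35
[5] DMA t5→B (7c) ∥ CU A:t4 (3c) ⇒ 7c, clock 42
[6] DMA t6→A (9c) ∥ CU B:t5 (7c) ⇒ 9c, clock 51
[7] DMA t7→B (5c) ∥ CU A:t6 (7c) ⇒ 7c, clock 58
[8] DMA idle ∥ CU B:t7 (6c) ⇒ 6c, clock 64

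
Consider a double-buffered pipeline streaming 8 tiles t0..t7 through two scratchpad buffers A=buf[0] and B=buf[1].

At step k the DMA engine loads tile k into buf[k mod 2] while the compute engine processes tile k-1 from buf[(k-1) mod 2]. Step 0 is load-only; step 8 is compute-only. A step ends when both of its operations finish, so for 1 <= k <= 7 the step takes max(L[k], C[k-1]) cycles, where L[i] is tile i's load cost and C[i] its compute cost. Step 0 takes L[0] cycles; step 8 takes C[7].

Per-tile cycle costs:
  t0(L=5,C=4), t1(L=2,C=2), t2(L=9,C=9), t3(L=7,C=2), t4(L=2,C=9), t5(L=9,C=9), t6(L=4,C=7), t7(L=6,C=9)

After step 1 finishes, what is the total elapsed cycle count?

step 0: L[0]=5 → dur=5, Σ=5 | A=load:t0 B=idle [load-only]
step 1: L[1]=2 C[0]=4 → dur=4, Σ=9 | A=compute:t0 B=load:t1 [compute-bound]
step 2: L[2]=9 C[1]=2 → dur=9, Σ=18 | A=load:t2 B=compute:t1 [load-bound]
step 3: L[3]=7 C[2]=9 → dur=9, Σ=27 | A=compute:t2 B=load:t3 [compute-bound]
step 4: L[4]=2 C[3]=2 → dur=2, Σ=29 | A=load:t4 B=compute:t3 [tied]
step 5: L[5]=9 C[4]=9 → dur=9, Σ=38 | A=compute:t4 B=load:t5 [tied]
step 6: L[6]=4 C[5]=9 → dur=9, Σ=47 | A=load:t6 B=compute:t5 [compute-bound]
step 7: L[7]=6 C[6]=7 → dur=7, Σ=54 | A=compute:t6 B=load:t7 [compute-bound]
step 8: C[7]=9 → dur=9, Σ=63 | A=idle B=compute:t7 [compute-only]

end_cycle[1] = 9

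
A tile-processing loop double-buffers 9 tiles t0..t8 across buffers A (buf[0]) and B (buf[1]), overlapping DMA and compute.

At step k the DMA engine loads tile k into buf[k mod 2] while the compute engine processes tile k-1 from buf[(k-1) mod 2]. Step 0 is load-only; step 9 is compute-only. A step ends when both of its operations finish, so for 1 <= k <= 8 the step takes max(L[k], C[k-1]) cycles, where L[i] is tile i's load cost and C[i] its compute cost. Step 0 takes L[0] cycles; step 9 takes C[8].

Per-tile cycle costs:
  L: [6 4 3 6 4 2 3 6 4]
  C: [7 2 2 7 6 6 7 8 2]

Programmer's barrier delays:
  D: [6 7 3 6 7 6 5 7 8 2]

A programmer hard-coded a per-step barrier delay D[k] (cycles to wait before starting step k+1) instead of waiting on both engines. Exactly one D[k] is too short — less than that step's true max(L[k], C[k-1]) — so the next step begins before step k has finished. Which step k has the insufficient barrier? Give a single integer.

hazard at step 6

[0] required=L[0]=6=6 vs D=6 ok
[1] required=max(L[1]=4,C[0]=7)=7 vs D=7 ok
[2] required=max(L[2]=3,C[1]=2)=3 vs D=3 ok
[3] required=max(L[3]=6,C[2]=2)=6 vs D=6 ok
[4] required=max(L[4]=4,C[3]=7)=7 vs D=7 ok
[5] required=max(L[5]=2,C[4]=6)=6 vs D=6 ok
[6] required=max(L[6]=3,C[5]=6)=6 vs D=5 SHORT
[7] required=max(L[7]=6,C[6]=7)=7 vs D=7 ok
[8] required=max(L[8]=4,C[7]=8)=8 vs D=8 ok
[9] required=C[8]=2=2 vs D=2 ok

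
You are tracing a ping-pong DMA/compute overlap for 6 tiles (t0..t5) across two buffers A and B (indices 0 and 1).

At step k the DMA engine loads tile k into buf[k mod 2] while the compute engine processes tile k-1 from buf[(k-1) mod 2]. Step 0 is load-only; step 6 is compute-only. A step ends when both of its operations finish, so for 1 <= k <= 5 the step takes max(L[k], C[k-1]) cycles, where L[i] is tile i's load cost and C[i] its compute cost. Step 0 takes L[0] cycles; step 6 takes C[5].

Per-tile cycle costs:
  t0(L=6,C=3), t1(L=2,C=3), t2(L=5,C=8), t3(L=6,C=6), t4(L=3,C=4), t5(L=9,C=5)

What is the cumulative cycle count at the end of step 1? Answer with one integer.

  0. 6=6c; end=6; A:t0 B:-
  1. max(2,3)=3c; end=9; A:t0 B:t1
  2. max(5,3)=5c; end=14; A:t2 B:t1
  3. max(6,8)=8c; end=22; A:t2 B:t3
  4. max(3,6)=6c; end=28; A:t4 B:t3
  5. max(9,4)=9c; end=37; A:t4 B:t5
  6. 5=5c; end=42; A:t4 B:t5

end_cycle[1] = 9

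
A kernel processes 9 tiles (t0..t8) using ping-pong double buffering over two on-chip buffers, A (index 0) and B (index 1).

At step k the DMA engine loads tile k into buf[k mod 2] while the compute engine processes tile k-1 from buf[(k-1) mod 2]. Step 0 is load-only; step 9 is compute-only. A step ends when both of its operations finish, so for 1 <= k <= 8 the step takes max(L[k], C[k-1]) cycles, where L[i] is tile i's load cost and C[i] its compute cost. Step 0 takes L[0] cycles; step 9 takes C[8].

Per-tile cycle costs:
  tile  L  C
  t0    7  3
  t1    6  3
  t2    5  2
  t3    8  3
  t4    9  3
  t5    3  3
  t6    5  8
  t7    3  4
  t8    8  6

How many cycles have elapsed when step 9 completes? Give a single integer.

[0] DMA t0→A (7c) ∥ CU idle ⇒ 7c, clock 7
[1] DMA t1→B (6c) ∥ CU A:t0 (3c) ⇒ 6c, clock 13
[2] DMA t2→A (5c) ∥ CU B:t1 (3c) ⇒ 5c, clock 18
[3] DMA t3→B (8c) ∥ CU A:t2 (2c) ⇒ 8c, clock 26
[4] DMA t4→A (9c) ∥ CU B:t3 (3c) ⇒ 9c, clock 35
[5] DMA t5→B (3c) ∥ CU A:t4 (3c) ⇒ 3c, clock 38
[6] DMA t6→A (5c) ∥ CU B:t5 (3c) ⇒ 5c, clock 43
[7] DMA t7→B (3c) ∥ CU A:t6 (8c) ⇒ 8c, clock 51
[8] DMA t8→A (8c) ∥ CU B:t7 (4c) ⇒ 8c, clock 59
[9] DMA idle ∥ CU A:t8 (6c) ⇒ 6c, clock 65

end_cycle[9] = 65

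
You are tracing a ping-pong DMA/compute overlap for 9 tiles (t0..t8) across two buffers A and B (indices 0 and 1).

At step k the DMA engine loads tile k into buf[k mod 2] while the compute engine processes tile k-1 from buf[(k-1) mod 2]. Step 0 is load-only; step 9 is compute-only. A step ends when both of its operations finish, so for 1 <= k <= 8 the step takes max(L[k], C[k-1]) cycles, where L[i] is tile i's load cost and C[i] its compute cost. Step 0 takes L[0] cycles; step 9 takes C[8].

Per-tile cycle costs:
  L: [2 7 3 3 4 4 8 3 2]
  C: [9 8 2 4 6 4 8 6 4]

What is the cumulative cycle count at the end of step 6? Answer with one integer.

end_cycle[6] = 40

step 0: L[0]=2 → dur=2, Σ=2 | A=load:t0 B=idle [load-only]
step 1: L[1]=7 C[0]=9 → dur=9, Σ=11 | A=compute:t0 B=load:t1 [compute-bound]
step 2: L[2]=3 C[1]=8 → dur=8, Σ=19 | A=load:t2 B=compute:t1 [compute-bound]
step 3: L[3]=3 C[2]=2 → dur=3, Σ=22 | A=compute:t2 B=load:t3 [load-bound]
step 4: L[4]=4 C[3]=4 → dur=4, Σ=26 | A=load:t4 B=compute:t3 [tied]
step 5: L[5]=4 C[4]=6 → dur=6, Σ=32 | A=compute:t4 B=load:t5 [compute-bound]
step 6: L[6]=8 C[5]=4 → dur=8, Σ=40 | A=load:t6 B=compute:t5 [load-bound]
step 7: L[7]=3 C[6]=8 → dur=8, Σ=48 | A=compute:t6 B=load:t7 [compute-bound]
step 8: L[8]=2 C[7]=6 → dur=6, Σ=54 | A=load:t8 B=compute:t7 [compute-bound]
step 9: C[8]=4 → dur=4, Σ=58 | A=compute:t8 B=idle [compute-only]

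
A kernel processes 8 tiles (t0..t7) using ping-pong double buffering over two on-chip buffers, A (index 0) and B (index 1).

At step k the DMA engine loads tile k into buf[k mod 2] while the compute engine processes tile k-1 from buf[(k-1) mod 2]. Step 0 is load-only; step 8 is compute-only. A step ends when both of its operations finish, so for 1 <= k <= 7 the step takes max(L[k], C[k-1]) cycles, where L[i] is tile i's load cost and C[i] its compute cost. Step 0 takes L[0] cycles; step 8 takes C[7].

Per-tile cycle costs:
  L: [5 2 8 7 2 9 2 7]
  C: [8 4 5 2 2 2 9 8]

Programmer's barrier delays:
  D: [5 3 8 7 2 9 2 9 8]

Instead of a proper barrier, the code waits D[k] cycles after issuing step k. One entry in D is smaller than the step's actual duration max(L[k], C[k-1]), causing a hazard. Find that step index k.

step 0: need L[0]=5 = 5; D[0]=5 ok
step 1: need max(L[1]=2,C[0]=8) = 8; D[1]=3 SHORT
step 2: need max(L[2]=8,C[1]=4) = 8; D[2]=8 ok
step 3: need max(L[3]=7,C[2]=5) = 7; D[3]=7 ok
step 4: need max(L[4]=2,C[3]=2) = 2; D[4]=2 ok
step 5: need max(L[5]=9,C[4]=2) = 9; D[5]=9 ok
step 6: need max(L[6]=2,C[5]=2) = 2; D[6]=2 ok
step 7: need max(L[7]=7,C[6]=9) = 9; D[7]=9 ok
step 8: need C[7]=8 = 8; D[8]=8 ok

hazard at step 1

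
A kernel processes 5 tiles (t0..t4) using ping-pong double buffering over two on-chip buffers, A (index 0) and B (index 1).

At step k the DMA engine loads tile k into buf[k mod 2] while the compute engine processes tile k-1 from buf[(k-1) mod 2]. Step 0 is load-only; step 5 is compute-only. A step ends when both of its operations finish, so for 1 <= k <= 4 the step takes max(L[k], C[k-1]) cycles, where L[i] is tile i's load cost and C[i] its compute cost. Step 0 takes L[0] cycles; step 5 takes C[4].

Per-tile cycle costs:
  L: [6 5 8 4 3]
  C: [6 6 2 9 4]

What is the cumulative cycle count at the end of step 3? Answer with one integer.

end_cycle[3] = 24

k=0 load=t0/6c comp=- wait=6 total=6
k=1 load=t1/5c comp=t0/6c wait=6 total=12
k=2 load=t2/8c comp=t1/6c wait=8 total=20
k=3 load=t3/4c comp=t2/2c wait=4 total=24
k=4 load=t4/3c comp=t3/9c wait=9 total=33
k=5 load=- comp=t4/4c wait=4 total=37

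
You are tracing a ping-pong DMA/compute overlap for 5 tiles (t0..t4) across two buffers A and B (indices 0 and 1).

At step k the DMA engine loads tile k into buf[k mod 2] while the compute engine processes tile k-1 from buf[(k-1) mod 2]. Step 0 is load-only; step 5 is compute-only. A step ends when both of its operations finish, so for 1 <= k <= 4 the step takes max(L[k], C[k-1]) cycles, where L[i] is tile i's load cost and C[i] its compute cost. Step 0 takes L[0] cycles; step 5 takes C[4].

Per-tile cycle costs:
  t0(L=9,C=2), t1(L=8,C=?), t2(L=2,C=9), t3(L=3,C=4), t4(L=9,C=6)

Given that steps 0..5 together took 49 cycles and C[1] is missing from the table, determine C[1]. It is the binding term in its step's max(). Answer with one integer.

C[1] = 8

step 0 = dur = L[0]=9 = 9
step 1 = dur = max(L[1]=8, C[0]=2) = 8
step 2 = dur = max(L[2]=2, C[1]=?) = C[1]  (unknown; binding)
step 3 = dur = max(L[3]=3, C[2]=9) = 9
step 4 = dur = max(L[4]=9, C[3]=4) = 9
step 5 = dur = C[4]=6 = 6
sum of known step durations = 41
dur[2] = total - known = 49 - 41 = 8
C[1] is the binding max in step 2, so C[1] = dur[2] = 8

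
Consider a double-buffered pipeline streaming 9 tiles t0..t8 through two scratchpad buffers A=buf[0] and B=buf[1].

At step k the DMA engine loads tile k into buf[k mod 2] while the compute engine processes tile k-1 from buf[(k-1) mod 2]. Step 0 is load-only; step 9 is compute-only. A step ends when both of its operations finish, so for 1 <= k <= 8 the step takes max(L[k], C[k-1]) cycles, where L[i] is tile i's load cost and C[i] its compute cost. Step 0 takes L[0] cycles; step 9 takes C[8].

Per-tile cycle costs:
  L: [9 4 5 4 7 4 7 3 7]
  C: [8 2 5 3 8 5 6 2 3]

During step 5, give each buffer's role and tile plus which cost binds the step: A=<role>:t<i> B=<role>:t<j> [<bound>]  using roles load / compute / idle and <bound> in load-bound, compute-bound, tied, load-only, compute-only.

step 5: A=compute:t4 B=load:t5 [compute-bound]

  0. 9=9c; end=9; A:t0 B:-
  1. max(4,8)=8c; end=17; A:t0 B:t1
  2. max(5,2)=5c; end=22; A:t2 B:t1
  3. max(4,5)=5c; end=27; A:t2 B:t3
  4. max(7,3)=7c; end=34; A:t4 B:t3
  5. max(4,8)=8c; end=42; A:t4 B:t5
  6. max(7,5)=7c; end=49; A:t6 B:t5
  7. max(3,6)=6c; end=55; A:t6 B:t7
  8. max(7,2)=7c; end=62; A:t8 B:t7
  9. 3=3c; end=65; A:t8 B:t7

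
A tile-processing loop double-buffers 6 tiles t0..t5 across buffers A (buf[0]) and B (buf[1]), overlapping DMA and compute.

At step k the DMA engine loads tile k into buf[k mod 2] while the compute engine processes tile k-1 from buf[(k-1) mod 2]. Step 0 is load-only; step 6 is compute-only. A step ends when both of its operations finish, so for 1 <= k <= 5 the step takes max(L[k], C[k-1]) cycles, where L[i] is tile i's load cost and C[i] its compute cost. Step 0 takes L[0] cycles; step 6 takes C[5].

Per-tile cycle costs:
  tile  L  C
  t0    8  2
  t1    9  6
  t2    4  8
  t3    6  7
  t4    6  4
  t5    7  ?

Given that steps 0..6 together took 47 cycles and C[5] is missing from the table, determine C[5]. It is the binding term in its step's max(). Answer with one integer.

C[5] = 2

step 0 = dur = L[0]=8 = 8
step 1 = dur = max(L[1]=9, C[0]=2) = 9
step 2 = dur = max(L[2]=4, C[1]=6) = 6
step 3 = dur = max(L[3]=6, C[2]=8) = 8
step 4 = dur = max(L[4]=6, C[3]=7) = 7
step 5 = dur = max(L[5]=7, C[4]=4) = 7
step 6 = dur = C[5]=? = C[5]  (unknown; binding)
sum of known step durations = 45
dur[6] = total - known = 47 - 45 = 2
C[5] is the binding max in step 6, so C[5] = dur[6] = 2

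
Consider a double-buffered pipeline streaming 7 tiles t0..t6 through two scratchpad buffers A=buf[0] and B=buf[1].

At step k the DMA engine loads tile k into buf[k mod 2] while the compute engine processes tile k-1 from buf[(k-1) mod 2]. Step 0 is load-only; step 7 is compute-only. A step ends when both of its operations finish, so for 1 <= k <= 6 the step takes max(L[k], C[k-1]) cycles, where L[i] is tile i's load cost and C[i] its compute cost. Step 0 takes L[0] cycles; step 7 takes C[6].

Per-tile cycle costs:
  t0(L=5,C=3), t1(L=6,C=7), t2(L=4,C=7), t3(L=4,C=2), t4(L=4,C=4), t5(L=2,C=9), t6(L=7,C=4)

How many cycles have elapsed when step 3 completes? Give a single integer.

end_cycle[3] = 25

step 0: L[0]=5 → dur=5, Σ=5 | A=load:t0 B=idle [load-only]
step 1: L[1]=6 C[0]=3 → dur=6, Σ=11 | A=compute:t0 B=load:t1 [load-bound]
step 2: L[2]=4 C[1]=7 → dur=7, Σ=18 | A=load:t2 B=compute:t1 [compute-bound]
step 3: L[3]=4 C[2]=7 → dur=7, Σ=25 | A=compute:t2 B=load:t3 [compute-bound]
step 4: L[4]=4 C[3]=2 → dur=4, Σ=29 | A=load:t4 B=compute:t3 [load-bound]
step 5: L[5]=2 C[4]=4 → dur=4, Σ=33 | A=compute:t4 B=load:t5 [compute-bound]
step 6: L[6]=7 C[5]=9 → dur=9, Σ=42 | A=load:t6 B=compute:t5 [compute-bound]
step 7: C[6]=4 → dur=4, Σ=46 | A=compute:t6 B=idle [compute-only]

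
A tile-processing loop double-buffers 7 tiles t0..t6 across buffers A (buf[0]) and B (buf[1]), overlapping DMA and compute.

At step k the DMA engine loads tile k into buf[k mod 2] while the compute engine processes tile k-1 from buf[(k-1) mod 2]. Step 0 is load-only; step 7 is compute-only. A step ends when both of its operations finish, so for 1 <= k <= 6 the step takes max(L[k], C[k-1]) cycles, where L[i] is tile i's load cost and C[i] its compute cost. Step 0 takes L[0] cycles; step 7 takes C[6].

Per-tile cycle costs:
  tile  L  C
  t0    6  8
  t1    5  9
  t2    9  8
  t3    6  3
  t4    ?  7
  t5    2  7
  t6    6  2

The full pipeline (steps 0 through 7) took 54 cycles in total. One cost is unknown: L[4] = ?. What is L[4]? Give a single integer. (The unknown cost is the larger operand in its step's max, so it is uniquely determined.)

step 0 → dur = L[0]=6 = 6
step 1 → dur = max(L[1]=5, C[0]=8) = 8
step 2 → dur = max(L[2]=9, C[1]=9) = 9
step 3 → dur = max(L[3]=6, C[2]=8) = 8
step 4 → dur = max(L[4]=?, C[3]=3) = L[4]  (unknown; binding)
step 5 → dur = max(L[5]=2, C[4]=7) = 7
step 6 → dur = max(L[6]=6, C[5]=7) = 7
step 7 → dur = C[6]=2 = 2
sum of known step durations = 47
dur[4] = total - known = 54 - 47 = 7
L[4] is the binding max in step 4, so L[4] = dur[4] = 7

L[4] = 7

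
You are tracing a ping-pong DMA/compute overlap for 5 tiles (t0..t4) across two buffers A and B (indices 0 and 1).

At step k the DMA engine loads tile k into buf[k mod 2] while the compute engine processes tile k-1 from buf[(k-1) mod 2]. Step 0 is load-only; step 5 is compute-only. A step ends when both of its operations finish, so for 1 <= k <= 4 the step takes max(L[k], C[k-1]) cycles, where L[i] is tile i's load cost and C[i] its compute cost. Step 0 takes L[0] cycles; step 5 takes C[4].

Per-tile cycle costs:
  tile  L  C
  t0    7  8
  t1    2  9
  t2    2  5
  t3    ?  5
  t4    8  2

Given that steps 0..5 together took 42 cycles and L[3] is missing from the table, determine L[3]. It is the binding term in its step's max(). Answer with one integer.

L[3] = 8

step 0: dur = L[0]=7 = 7
step 1: dur = max(L[1]=2, C[0]=8) = 8
step 2: dur = max(L[2]=2, C[1]=9) = 9
step 3: dur = max(L[3]=?, C[2]=5) = L[3]  (unknown; binding)
step 4: dur = max(L[4]=8, C[3]=5) = 8
step 5: dur = C[4]=2 = 2
sum of known step durations = 34
dur[3] = total - known = 42 - 34 = 8
L[3] is the binding max in step 3, so L[3] = dur[3] = 8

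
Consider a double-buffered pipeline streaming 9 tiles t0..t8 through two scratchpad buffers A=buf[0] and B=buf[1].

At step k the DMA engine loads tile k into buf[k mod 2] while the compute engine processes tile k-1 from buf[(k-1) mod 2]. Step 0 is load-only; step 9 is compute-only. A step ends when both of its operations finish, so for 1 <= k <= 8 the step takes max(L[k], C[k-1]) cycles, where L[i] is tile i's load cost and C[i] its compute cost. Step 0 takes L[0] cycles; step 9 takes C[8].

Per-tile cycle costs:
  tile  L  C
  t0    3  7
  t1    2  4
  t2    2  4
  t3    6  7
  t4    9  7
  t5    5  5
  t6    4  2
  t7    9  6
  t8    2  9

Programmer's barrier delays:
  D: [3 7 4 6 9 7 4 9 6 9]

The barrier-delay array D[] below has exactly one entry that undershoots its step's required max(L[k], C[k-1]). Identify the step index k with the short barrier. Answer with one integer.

[0] required=L[0]=3=3 vs D=3 ok
[1] required=max(L[1]=2,C[0]=7)=7 vs D=7 ok
[2] required=max(L[2]=2,C[1]=4)=4 vs D=4 ok
[3] required=max(L[3]=6,C[2]=4)=6 vs D=6 ok
[4] required=max(L[4]=9,C[3]=7)=9 vs D=9 ok
[5] required=max(L[5]=5,C[4]=7)=7 vs D=7 ok
[6] required=max(L[6]=4,C[5]=5)=5 vs D=4 SHORT
[7] required=max(L[7]=9,C[6]=2)=9 vs D=9 ok
[8] required=max(L[8]=2,C[7]=6)=6 vs D=6 ok
[9] required=C[8]=9=9 vs D=9 ok

hazard at step 6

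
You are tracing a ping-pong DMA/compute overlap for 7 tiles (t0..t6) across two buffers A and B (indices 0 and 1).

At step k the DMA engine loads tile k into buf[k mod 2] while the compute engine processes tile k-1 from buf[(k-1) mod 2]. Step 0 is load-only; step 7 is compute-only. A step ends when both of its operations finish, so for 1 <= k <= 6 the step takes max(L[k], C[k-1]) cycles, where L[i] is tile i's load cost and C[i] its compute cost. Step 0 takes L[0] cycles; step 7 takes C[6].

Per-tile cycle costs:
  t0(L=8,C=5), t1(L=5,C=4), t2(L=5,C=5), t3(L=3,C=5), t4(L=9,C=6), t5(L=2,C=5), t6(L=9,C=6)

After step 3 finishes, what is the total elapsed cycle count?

end_cycle[3] = 23

step 0: L[0]=8 → dur=8, Σ=8 | A=load:t0 B=idle [load-only]
step 1: L[1]=5 C[0]=5 → dur=5, Σ=13 | A=compute:t0 B=load:t1 [tied]
step 2: L[2]=5 C[1]=4 → dur=5, Σ=18 | A=load:t2 B=compute:t1 [load-bound]
step 3: L[3]=3 C[2]=5 → dur=5, Σ=23 | A=compute:t2 B=load:t3 [compute-bound]
step 4: L[4]=9 C[3]=5 → dur=9, Σ=32 | A=load:t4 B=compute:t3 [load-bound]
step 5: L[5]=2 C[4]=6 → dur=6, Σ=38 | A=compute:t4 B=load:t5 [compute-bound]
step 6: L[6]=9 C[5]=5 → dur=9, Σ=47 | A=load:t6 B=compute:t5 [load-bound]
step 7: C[6]=6 → dur=6, Σ=53 | A=compute:t6 B=idle [compute-only]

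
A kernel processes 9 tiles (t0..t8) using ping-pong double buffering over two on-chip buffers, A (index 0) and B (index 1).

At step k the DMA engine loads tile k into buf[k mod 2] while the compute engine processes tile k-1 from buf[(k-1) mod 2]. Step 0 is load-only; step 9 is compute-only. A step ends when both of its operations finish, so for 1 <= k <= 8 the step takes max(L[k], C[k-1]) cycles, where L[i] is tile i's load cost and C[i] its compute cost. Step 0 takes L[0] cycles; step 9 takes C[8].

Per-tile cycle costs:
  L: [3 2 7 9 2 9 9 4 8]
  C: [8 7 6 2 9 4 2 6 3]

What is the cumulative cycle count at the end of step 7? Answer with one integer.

end_cycle[7] = 51

k=0 load=t0/3c comp=- wait=3 total=3
k=1 load=t1/2c comp=t0/8c wait=8 total=11
k=2 load=t2/7c comp=t1/7c wait=7 total=18
k=3 load=t3/9c comp=t2/6c wait=9 total=27
k=4 load=t4/2c comp=t3/2c wait=2 total=29
k=5 load=t5/9c comp=t4/9c wait=9 total=38
k=6 load=t6/9c comp=t5/4c wait=9 total=47
k=7 load=t7/4c comp=t6/2c wait=4 total=51
k=8 load=t8/8c comp=t7/6c wait=8 total=59
k=9 load=- comp=t8/3c wait=3 total=62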